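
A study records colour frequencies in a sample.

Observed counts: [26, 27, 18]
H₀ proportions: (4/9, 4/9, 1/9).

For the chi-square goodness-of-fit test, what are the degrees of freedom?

degrees of freedom = 2

df = k − 1 = 3 − 1 = 2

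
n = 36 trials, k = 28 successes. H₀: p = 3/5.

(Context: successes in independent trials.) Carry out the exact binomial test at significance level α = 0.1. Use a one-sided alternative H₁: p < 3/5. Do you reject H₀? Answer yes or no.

Exact binomial: n=36, k=28, p₀=3/5=0.6000
P(X≤28) from Σ C(n,i)·p₀^i·(1−p₀)^(n−i)
p-value (one-sided, H₁ less) = 0.99254
At α=0.1: p ≥ α → fail to reject H₀

reject H₀: no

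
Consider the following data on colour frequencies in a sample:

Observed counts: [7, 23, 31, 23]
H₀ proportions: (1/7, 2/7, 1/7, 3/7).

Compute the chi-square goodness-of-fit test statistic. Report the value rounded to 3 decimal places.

test statistic = 36.903

n = 84; E_i = n·p_i = [12.00, 24.00, 12.00, 36.00]
χ² = (7−12.00)²/12.00 + (23−24.00)²/24.00 + (31−12.00)²/12.00 + (23−36.00)²/36.00 = 36.9028
df = 3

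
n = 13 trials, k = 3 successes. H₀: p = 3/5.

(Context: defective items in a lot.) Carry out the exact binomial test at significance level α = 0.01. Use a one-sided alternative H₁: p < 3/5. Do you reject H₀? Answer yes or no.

Exact binomial: n=13, k=3, p₀=3/5=0.6000
P(X≤3) from Σ C(n,i)·p₀^i·(1−p₀)^(n−i)
p-value (one-sided, H₁ less) = 0.00779
At α=0.01: p < α → reject H₀

reject H₀: yes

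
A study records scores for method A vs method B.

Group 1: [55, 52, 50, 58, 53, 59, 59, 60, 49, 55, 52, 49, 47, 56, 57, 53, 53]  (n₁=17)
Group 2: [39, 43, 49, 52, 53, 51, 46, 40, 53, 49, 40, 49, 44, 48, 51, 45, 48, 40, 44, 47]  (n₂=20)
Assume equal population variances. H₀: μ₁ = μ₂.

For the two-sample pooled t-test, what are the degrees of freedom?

df = n₁ + n₂ − 2 = 17 + 20 − 2 = 35

degrees of freedom = 35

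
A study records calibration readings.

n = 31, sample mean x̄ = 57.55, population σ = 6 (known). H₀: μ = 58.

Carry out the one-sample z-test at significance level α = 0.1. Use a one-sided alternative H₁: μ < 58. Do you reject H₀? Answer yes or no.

SE = σ/√n = 6/√31 = 1.0776
z = (x̄−μ₀)/SE = (57.55−58)/1.0776 = -0.4176
p-value (one-sided, H₁ less) = 0.33813
At α=0.1: p ≥ α → fail to reject H₀

reject H₀: no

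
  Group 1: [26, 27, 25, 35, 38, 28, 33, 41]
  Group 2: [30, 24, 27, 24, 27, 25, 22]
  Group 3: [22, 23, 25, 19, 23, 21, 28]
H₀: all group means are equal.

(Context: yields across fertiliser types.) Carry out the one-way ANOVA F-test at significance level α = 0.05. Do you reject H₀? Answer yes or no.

reject H₀: yes

Group means [31.62, 25.57, 23.00], grand mean 26.955
SSB = Σnᵢ(x̄ᵢ−x̄)² = 297.365; SSW = ΣΣ(x−x̄ᵢ)² = 343.589
MSB = 297.365/2 = 148.6826; MSW = 343.589/19 = 18.0836
F = MSB/MSW = 8.2219
df = (2, 19)
p-value (upper-tail) = 0.00268
At α=0.05: p < α → reject H₀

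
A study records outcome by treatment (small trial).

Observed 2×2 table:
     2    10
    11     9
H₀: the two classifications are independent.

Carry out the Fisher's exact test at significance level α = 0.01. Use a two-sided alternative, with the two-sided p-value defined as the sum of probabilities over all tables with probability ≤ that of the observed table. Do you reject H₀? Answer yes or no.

Margins: r₁=12, r₂=20, c₁=13, c₂=19, n=32
p_obs = C(12,2)·C(20,11)/C(32,13); sum pmf over tables with pmf ≤ p_obs
p-value (two-sided) = 0.06187
At α=0.01: p ≥ α → fail to reject H₀

reject H₀: no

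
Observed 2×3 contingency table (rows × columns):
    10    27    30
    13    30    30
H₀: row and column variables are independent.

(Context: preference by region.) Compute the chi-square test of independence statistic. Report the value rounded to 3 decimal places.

Row totals [67, 73], col totals [23, 57, 60], n=140
χ² = (10−11.01)²/11.01 + (27−27.28)²/27.28 + (30−28.71)²/28.71 + (13−11.99)²/11.99 + (30−29.72)²/29.72 + (30−31.29)²/31.29 = 0.2926
df = 2

test statistic = 0.293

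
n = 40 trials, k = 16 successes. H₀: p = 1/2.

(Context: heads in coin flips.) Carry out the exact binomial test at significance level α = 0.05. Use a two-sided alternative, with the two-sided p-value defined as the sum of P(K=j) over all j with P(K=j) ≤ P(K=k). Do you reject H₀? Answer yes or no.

reject H₀: no

Exact binomial: n=40, k=16, p₀=1/2=0.5000
P(X=j) = C(n,j)·p₀^j·(1−p₀)^(n−j); p = Σ P(X=j) over j with P(X=j) ≤ P(X=16)
p-value (two-sided) = 0.26819
At α=0.05: p ≥ α → fail to reject H₀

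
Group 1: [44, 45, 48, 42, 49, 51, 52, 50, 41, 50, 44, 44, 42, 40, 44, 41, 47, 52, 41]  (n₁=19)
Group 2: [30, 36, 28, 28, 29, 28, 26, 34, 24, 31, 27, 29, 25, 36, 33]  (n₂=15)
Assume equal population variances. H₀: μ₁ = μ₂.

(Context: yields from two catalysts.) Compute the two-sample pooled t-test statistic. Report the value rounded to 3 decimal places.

x̄₁=45.632, s₁=4.085, n₁=19
x̄₂=29.600, s₂=3.738, n₂=15
s_p² = [18·4.085² + 14·3.738²]/32 = 15.5007
SE = √(s_p²·(1/19+1/15)) = 1.3599
t = (45.632−29.600)/1.3599 = 11.7892
df = 32

test statistic = 11.789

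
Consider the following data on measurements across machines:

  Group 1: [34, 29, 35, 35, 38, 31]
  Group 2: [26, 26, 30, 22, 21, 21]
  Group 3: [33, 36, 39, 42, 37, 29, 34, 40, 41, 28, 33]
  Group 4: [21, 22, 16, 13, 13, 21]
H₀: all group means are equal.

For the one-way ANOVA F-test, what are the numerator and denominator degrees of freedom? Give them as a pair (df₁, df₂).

k = 4 groups, N = 29 total
df = (k−1, N−k) = (4−1, 29−4) = (3, 25)

degrees of freedom = [3, 25]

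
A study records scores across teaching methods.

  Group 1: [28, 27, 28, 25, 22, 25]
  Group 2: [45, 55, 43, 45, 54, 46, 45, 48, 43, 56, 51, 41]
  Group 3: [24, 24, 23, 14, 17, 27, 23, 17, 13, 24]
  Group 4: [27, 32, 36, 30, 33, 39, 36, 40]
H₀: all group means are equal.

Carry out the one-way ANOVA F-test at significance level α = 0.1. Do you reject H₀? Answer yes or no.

reject H₀: yes

Group means [25.83, 47.67, 20.60, 34.12], grand mean 33.500
SSB = Σnᵢ(x̄ᵢ−x̄)² = 4428.225; SSW = ΣΣ(x−x̄ᵢ)² = 666.775
MSB = 4428.225/3 = 1476.0750; MSW = 666.775/32 = 20.8367
F = MSB/MSW = 70.8401
df = (3, 32)
p-value (upper-tail) = 0.00000
At α=0.1: p < α → reject H₀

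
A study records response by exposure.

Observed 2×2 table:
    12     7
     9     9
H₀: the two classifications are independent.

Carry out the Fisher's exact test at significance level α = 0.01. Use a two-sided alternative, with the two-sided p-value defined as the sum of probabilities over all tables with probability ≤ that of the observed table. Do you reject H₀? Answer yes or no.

Margins: r₁=19, r₂=18, c₁=21, c₂=16, n=37
p_obs = C(19,12)·C(18,9)/C(37,21); sum pmf over tables with pmf ≤ p_obs
p-value (two-sided) = 0.51481
At α=0.01: p ≥ α → fail to reject H₀

reject H₀: no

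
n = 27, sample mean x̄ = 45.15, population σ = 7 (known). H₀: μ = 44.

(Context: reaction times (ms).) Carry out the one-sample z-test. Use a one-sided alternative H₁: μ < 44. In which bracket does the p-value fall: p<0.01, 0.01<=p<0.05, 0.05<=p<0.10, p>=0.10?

SE = σ/√n = 7/√27 = 1.3472
z = (x̄−μ₀)/SE = (45.15−44)/1.3472 = 0.8537
p-value (one-sided, H₁ less) = 0.80335
→ bracket: p>=0.10

p-value bracket: p>=0.10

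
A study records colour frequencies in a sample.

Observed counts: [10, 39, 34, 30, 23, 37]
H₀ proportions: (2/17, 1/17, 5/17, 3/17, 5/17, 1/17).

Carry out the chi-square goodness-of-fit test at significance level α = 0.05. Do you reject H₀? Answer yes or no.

reject H₀: yes

n = 173; E_i = n·p_i = [20.35, 10.18, 50.88, 30.53, 50.88, 10.18]
χ² = (10−20.35)²/20.35 + (39−10.18)²/10.18 + (34−50.88)²/50.88 + (30−30.53)²/30.53 + (23−50.88)²/50.88 + (37−10.18)²/10.18 = 178.4971
df = 5
p-value (upper-tail) = 0.00000
At α=0.05: p < α → reject H₀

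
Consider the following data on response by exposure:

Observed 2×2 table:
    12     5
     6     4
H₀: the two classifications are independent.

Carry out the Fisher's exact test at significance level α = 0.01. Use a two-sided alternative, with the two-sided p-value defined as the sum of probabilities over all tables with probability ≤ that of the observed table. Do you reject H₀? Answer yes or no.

Margins: r₁=17, r₂=10, c₁=18, c₂=9, n=27
p_obs = C(17,12)·C(10,6)/C(27,18); sum pmf over tables with pmf ≤ p_obs
p-value (two-sided) = 0.68313
At α=0.01: p ≥ α → fail to reject H₀

reject H₀: no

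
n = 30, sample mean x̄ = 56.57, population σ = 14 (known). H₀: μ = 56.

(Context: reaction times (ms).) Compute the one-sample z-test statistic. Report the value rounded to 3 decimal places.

SE = σ/√n = 14/√30 = 2.5560
z = (x̄−μ₀)/SE = (56.57−56)/2.5560 = 0.2230

test statistic = 0.223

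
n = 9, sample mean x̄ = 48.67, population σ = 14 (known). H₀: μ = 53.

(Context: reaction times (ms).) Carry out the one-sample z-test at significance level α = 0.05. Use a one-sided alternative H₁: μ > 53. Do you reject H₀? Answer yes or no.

SE = σ/√n = 14/√9 = 4.6667
z = (x̄−μ₀)/SE = (48.67−53)/4.6667 = -0.9279
p-value (one-sided, H₁ greater) = 0.82326
At α=0.05: p ≥ α → fail to reject H₀

reject H₀: no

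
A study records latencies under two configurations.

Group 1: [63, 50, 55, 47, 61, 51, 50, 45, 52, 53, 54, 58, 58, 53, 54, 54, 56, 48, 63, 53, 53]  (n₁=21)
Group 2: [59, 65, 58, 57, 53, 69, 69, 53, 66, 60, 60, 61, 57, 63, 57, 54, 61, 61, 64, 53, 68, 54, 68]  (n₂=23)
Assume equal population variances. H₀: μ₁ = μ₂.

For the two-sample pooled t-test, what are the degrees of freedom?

degrees of freedom = 42

df = n₁ + n₂ − 2 = 21 + 23 − 2 = 42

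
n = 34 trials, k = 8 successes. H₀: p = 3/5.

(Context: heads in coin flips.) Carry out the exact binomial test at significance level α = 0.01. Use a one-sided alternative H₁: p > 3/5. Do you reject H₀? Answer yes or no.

Exact binomial: n=34, k=8, p₀=3/5=0.6000
P(X≥8) from Σ C(n,i)·p₀^i·(1−p₀)^(n−i)
p-value (one-sided, H₁ greater) = 1.00000
At α=0.01: p ≥ α → fail to reject H₀

reject H₀: no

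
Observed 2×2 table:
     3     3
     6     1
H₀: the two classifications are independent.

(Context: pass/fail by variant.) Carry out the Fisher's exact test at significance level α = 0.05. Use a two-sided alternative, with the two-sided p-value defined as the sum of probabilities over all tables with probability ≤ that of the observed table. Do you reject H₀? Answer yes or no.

reject H₀: no

Margins: r₁=6, r₂=7, c₁=9, c₂=4, n=13
p_obs = C(6,3)·C(7,6)/C(13,9); sum pmf over tables with pmf ≤ p_obs
p-value (two-sided) = 0.26573
At α=0.05: p ≥ α → fail to reject H₀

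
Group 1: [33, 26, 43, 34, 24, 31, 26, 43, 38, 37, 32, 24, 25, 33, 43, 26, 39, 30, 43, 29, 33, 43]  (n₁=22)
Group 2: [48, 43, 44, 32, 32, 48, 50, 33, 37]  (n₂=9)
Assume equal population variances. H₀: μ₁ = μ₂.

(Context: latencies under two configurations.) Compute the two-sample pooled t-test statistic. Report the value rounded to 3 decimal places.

test statistic = -2.670

x̄₁=33.409, s₁=6.822, n₁=22
x̄₂=40.778, s₂=7.362, n₂=9
s_p² = [21·6.822² + 8·7.362²]/29 = 48.6508
SE = √(s_p²·(1/22+1/9)) = 2.7599
t = (33.409−40.778)/2.7599 = -2.6699
df = 29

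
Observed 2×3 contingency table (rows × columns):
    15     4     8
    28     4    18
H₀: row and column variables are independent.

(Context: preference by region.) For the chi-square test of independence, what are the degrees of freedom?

degrees of freedom = 2

df = (r−1)(c−1) = (2−1)·(3−1) = 2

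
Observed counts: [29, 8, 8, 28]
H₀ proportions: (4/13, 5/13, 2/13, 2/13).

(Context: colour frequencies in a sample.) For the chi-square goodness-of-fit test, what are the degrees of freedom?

degrees of freedom = 3

df = k − 1 = 4 − 1 = 3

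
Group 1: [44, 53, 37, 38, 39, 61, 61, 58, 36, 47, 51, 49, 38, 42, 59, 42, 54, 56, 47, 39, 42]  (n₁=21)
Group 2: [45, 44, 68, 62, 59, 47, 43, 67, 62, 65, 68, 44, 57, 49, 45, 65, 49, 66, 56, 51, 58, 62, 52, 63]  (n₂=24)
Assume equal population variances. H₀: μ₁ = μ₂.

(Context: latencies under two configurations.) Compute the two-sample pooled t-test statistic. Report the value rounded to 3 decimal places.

x̄₁=47.286, s₁=8.474, n₁=21
x̄₂=56.125, s₂=8.749, n₂=24
s_p² = [20·8.474² + 23·8.749²]/43 = 74.3468
SE = √(s_p²·(1/21+1/24)) = 2.5765
t = (47.286−56.125)/2.5765 = -3.4308
df = 43

test statistic = -3.431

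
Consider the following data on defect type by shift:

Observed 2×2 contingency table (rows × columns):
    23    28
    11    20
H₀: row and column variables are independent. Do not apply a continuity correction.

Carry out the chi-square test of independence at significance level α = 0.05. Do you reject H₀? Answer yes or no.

Row totals [51, 31], col totals [34, 48], n=82
χ² = (23−21.15)²/21.15 + (28−29.85)²/29.85 + (11−12.85)²/12.85 + (20−18.15)²/18.15 = 0.7343
df = 1
p-value (upper-tail) = 0.39151
At α=0.05: p ≥ α → fail to reject H₀

reject H₀: no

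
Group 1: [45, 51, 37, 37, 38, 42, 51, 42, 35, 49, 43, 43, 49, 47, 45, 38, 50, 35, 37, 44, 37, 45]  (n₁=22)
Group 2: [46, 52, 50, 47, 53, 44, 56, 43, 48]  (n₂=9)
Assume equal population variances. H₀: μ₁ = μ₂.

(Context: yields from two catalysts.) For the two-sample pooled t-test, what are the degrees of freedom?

degrees of freedom = 29

df = n₁ + n₂ − 2 = 22 + 9 − 2 = 29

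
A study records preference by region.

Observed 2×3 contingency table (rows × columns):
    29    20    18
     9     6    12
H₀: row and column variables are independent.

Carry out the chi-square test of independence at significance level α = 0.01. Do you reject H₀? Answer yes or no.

reject H₀: no

Row totals [67, 27], col totals [38, 26, 30], n=94
χ² = (29−27.09)²/27.09 + (20−18.53)²/18.53 + (18−21.38)²/21.38 + (9−10.91)²/10.91 + (6−7.47)²/7.47 + (12−8.62)²/8.62 = 2.7396
df = 2
p-value (upper-tail) = 0.25416
At α=0.01: p ≥ α → fail to reject H₀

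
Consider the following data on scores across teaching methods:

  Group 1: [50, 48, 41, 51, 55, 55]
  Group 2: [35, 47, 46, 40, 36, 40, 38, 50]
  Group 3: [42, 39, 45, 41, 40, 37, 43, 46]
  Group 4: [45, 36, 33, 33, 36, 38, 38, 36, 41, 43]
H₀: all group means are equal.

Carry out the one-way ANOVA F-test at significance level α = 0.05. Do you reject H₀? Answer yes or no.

reject H₀: yes

Group means [50.00, 41.50, 41.62, 37.90], grand mean 42.000
SSB = Σnᵢ(x̄ᵢ−x̄)² = 555.225; SSW = ΣΣ(x−x̄ᵢ)² = 556.775
MSB = 555.225/3 = 185.0750; MSW = 556.775/28 = 19.8848
F = MSB/MSW = 9.3074
df = (3, 28)
p-value (upper-tail) = 0.00020
At α=0.05: p < α → reject H₀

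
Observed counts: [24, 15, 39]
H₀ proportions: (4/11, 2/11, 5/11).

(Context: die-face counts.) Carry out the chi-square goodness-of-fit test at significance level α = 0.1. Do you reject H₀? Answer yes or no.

n = 78; E_i = n·p_i = [28.36, 14.18, 35.45]
χ² = (24−28.36)²/28.36 + (15−14.18)²/14.18 + (39−35.45)²/35.45 = 1.0731
df = 2
p-value (upper-tail) = 0.58477
At α=0.1: p ≥ α → fail to reject H₀

reject H₀: no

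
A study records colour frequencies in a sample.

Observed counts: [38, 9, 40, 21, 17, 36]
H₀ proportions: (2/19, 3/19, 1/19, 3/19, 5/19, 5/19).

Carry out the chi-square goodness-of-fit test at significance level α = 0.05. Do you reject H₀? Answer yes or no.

n = 161; E_i = n·p_i = [16.95, 25.42, 8.47, 25.42, 42.37, 42.37]
χ² = (38−16.95)²/16.95 + (9−25.42)²/25.42 + (40−8.47)²/8.47 + (21−25.42)²/25.42 + (17−42.37)²/42.37 + (36−42.37)²/42.37 = 170.9689
df = 5
p-value (upper-tail) = 0.00000
At α=0.05: p < α → reject H₀

reject H₀: yes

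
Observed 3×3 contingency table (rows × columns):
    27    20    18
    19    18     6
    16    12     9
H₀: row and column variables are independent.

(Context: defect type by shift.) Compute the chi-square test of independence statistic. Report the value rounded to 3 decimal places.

test statistic = 3.229

Row totals [65, 43, 37], col totals [62, 50, 33], n=145
χ² = (27−27.79)²/27.79 + (20−22.41)²/22.41 + (18−14.79)²/14.79 + (19−18.39)²/18.39 + (18−14.83)²/14.83 + (6−9.79)²/9.79 + (16−15.82)²/15.82 + (12−12.76)²/12.76 + (9−8.42)²/8.42 = 3.2289
df = 4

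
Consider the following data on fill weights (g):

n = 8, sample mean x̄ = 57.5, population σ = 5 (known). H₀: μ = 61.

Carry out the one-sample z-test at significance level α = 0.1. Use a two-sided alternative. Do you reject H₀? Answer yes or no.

SE = σ/√n = 5/√8 = 1.7678
z = (x̄−μ₀)/SE = (57.5−61)/1.7678 = -1.9799
p-value (two-sided) = 0.04771
At α=0.1: p < α → reject H₀

reject H₀: yes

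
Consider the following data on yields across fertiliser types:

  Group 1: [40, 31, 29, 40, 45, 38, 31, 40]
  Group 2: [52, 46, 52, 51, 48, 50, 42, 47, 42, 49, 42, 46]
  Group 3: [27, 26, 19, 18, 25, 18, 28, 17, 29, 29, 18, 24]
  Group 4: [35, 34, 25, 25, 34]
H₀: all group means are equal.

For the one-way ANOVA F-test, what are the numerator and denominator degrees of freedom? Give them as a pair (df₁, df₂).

k = 4 groups, N = 37 total
df = (k−1, N−k) = (4−1, 37−4) = (3, 33)

degrees of freedom = [3, 33]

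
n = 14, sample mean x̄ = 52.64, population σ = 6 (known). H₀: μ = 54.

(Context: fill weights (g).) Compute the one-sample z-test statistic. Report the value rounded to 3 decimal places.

SE = σ/√n = 6/√14 = 1.6036
z = (x̄−μ₀)/SE = (52.64−54)/1.6036 = -0.8481

test statistic = -0.848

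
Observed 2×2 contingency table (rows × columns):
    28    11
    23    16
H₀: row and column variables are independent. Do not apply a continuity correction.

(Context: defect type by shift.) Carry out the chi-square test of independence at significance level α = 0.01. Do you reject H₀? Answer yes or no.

Row totals [39, 39], col totals [51, 27], n=78
χ² = (28−25.50)²/25.50 + (11−13.50)²/13.50 + (23−25.50)²/25.50 + (16−13.50)²/13.50 = 1.4161
df = 1
p-value (upper-tail) = 0.23404
At α=0.01: p ≥ α → fail to reject H₀

reject H₀: no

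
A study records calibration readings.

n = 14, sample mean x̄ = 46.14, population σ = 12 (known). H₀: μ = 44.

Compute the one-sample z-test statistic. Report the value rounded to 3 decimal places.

test statistic = 0.667

SE = σ/√n = 12/√14 = 3.2071
z = (x̄−μ₀)/SE = (46.14−44)/3.2071 = 0.6673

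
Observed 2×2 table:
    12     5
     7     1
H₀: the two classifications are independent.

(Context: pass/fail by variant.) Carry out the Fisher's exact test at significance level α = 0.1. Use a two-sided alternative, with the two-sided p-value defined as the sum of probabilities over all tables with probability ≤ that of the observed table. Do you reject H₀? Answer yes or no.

Margins: r₁=17, r₂=8, c₁=19, c₂=6, n=25
p_obs = C(17,12)·C(8,7)/C(25,19); sum pmf over tables with pmf ≤ p_obs
p-value (two-sided) = 0.62372
At α=0.1: p ≥ α → fail to reject H₀

reject H₀: no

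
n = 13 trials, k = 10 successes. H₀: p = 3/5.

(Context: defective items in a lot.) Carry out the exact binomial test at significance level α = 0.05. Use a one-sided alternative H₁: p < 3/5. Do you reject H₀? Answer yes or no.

Exact binomial: n=13, k=10, p₀=3/5=0.6000
P(X≤10) from Σ C(n,i)·p₀^i·(1−p₀)^(n−i)
p-value (one-sided, H₁ less) = 0.94210
At α=0.05: p ≥ α → fail to reject H₀

reject H₀: no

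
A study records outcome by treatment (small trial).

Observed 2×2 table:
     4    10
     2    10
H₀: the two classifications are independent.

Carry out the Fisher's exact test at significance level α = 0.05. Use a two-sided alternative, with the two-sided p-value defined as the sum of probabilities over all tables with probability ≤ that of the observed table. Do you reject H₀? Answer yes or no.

Margins: r₁=14, r₂=12, c₁=6, c₂=20, n=26
p_obs = C(14,4)·C(12,2)/C(26,6); sum pmf over tables with pmf ≤ p_obs
p-value (two-sided) = 0.65217
At α=0.05: p ≥ α → fail to reject H₀

reject H₀: no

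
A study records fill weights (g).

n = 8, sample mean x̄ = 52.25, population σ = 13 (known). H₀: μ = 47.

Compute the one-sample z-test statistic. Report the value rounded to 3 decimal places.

test statistic = 1.142

SE = σ/√n = 13/√8 = 4.5962
z = (x̄−μ₀)/SE = (52.25−47)/4.5962 = 1.1422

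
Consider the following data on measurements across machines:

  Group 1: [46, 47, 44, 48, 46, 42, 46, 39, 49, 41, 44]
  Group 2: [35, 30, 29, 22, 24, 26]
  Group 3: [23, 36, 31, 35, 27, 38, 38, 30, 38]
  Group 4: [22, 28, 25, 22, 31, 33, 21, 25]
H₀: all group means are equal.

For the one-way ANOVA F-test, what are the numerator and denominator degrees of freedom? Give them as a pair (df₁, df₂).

k = 4 groups, N = 34 total
df = (k−1, N−k) = (4−1, 34−4) = (3, 30)

degrees of freedom = [3, 30]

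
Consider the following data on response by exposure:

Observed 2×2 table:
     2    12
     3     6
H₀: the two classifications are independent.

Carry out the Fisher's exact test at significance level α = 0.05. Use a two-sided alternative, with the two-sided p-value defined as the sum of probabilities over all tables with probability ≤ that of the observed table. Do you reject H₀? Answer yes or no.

reject H₀: no

Margins: r₁=14, r₂=9, c₁=5, c₂=18, n=23
p_obs = C(14,2)·C(9,3)/C(23,5); sum pmf over tables with pmf ≤ p_obs
p-value (two-sided) = 0.34283
At α=0.05: p ≥ α → fail to reject H₀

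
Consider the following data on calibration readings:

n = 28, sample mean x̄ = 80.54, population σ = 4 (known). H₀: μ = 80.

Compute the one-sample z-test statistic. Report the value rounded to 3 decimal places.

test statistic = 0.714

SE = σ/√n = 4/√28 = 0.7559
z = (x̄−μ₀)/SE = (80.54−80)/0.7559 = 0.7144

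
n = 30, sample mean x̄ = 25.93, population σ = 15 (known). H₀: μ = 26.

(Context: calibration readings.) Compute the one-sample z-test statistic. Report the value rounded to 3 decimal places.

test statistic = -0.026

SE = σ/√n = 15/√30 = 2.7386
z = (x̄−μ₀)/SE = (25.93−26)/2.7386 = -0.0256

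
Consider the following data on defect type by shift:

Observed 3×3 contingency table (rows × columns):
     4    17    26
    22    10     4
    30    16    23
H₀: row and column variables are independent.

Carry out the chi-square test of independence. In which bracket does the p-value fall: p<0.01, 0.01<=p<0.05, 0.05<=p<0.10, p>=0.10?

p-value bracket: p<0.01

Row totals [47, 36, 69], col totals [56, 43, 53], n=152
χ² = (4−17.32)²/17.32 + (17−13.30)²/13.30 + (26−16.39)²/16.39 + (22−13.26)²/13.26 + (10−10.18)²/10.18 + (4−12.55)²/12.55 + (30−25.42)²/25.42 + (16−19.52)²/19.52 + (23−24.06)²/24.06 = 30.0010
df = 4
p-value (upper-tail) = 0.00000
→ bracket: p<0.01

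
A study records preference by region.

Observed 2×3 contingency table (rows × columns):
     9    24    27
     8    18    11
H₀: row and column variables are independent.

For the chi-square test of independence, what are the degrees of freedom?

df = (r−1)(c−1) = (2−1)·(3−1) = 2

degrees of freedom = 2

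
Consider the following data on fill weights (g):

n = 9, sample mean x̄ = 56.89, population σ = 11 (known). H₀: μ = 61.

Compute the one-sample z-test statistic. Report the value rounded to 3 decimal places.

test statistic = -1.121

SE = σ/√n = 11/√9 = 3.6667
z = (x̄−μ₀)/SE = (56.89−61)/3.6667 = -1.1209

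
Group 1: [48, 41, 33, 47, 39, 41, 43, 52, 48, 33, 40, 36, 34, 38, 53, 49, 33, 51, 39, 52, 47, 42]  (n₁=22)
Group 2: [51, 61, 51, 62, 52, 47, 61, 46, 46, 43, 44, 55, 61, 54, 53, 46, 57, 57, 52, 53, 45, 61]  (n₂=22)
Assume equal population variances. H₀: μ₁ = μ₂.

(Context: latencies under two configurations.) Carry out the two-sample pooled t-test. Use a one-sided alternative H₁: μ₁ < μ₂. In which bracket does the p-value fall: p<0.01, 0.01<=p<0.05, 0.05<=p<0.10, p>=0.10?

x̄₁=42.682, s₁=6.714, n₁=22
x̄₂=52.636, s₂=6.207, n₂=22
s_p² = [21·6.714² + 21·6.207²]/42 = 41.8063
SE = √(s_p²·(1/22+1/22)) = 1.9495
t = (42.682−52.636)/1.9495 = -5.1062
df = 42
p-value (one-sided, H₁ less) = 0.00000
→ bracket: p<0.01

p-value bracket: p<0.01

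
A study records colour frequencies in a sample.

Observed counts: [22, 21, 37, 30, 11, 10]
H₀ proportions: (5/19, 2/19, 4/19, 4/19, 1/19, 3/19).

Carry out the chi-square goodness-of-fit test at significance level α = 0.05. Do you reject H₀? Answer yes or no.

reject H₀: yes

n = 131; E_i = n·p_i = [34.47, 13.79, 27.58, 27.58, 6.89, 20.68]
χ² = (22−34.47)²/34.47 + (21−13.79)²/13.79 + (37−27.58)²/27.58 + (30−27.58)²/27.58 + (11−6.89)²/6.89 + (10−20.68)²/20.68 = 19.6777
df = 5
p-value (upper-tail) = 0.00144
At α=0.05: p < α → reject H₀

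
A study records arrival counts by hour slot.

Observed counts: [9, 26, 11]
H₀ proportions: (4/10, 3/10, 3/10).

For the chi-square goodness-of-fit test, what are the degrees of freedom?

degrees of freedom = 2

df = k − 1 = 3 − 1 = 2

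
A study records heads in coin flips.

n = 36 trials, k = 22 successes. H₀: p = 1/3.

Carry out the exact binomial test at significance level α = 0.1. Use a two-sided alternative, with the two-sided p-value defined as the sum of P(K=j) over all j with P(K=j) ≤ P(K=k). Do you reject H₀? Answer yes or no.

Exact binomial: n=36, k=22, p₀=1/3=0.3333
P(X=j) = C(n,j)·p₀^j·(1−p₀)^(n−j); p = Σ P(X=j) over j with P(X=j) ≤ P(X=22)
p-value (two-sided) = 0.00107
At α=0.1: p < α → reject H₀

reject H₀: yes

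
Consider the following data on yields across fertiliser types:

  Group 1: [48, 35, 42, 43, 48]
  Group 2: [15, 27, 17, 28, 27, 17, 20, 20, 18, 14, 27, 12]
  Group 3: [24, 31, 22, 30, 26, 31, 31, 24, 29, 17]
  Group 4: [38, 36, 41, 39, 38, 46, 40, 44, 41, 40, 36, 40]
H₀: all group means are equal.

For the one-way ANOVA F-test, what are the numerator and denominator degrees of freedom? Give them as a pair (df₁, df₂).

degrees of freedom = [3, 35]

k = 4 groups, N = 39 total
df = (k−1, N−k) = (4−1, 39−4) = (3, 35)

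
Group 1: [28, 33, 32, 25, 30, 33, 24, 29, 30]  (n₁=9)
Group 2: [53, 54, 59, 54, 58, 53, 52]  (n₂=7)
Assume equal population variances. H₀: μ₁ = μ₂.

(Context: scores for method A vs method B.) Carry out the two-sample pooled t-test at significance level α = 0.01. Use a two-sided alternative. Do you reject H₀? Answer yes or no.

x̄₁=29.333, s₁=3.240, n₁=9
x̄₂=54.714, s₂=2.690, n₂=7
s_p² = [8·3.240² + 6·2.690²]/14 = 9.1020
SE = √(s_p²·(1/9+1/7)) = 1.5204
t = (29.333−54.714)/1.5204 = -16.6936
df = 14
p-value (two-sided) = 0.00000
At α=0.01: p < α → reject H₀

reject H₀: yes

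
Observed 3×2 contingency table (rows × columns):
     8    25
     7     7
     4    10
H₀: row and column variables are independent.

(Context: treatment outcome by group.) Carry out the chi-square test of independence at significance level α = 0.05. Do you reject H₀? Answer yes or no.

reject H₀: no

Row totals [33, 14, 14], col totals [19, 42], n=61
χ² = (8−10.28)²/10.28 + (25−22.72)²/22.72 + (7−4.36)²/4.36 + (7−9.64)²/9.64 + (4−4.36)²/4.36 + (10−9.64)²/9.64 = 3.0972
df = 2
p-value (upper-tail) = 0.21255
At α=0.05: p ≥ α → fail to reject H₀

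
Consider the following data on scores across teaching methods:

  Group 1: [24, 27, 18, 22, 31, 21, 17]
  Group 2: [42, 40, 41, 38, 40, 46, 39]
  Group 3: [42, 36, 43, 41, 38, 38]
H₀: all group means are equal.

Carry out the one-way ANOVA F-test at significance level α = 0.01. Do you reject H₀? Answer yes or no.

reject H₀: yes

Group means [22.86, 40.86, 39.67], grand mean 34.200
SSB = Σnᵢ(x̄ᵢ−x̄)² = 1390.152; SSW = ΣΣ(x−x̄ᵢ)² = 225.048
MSB = 1390.152/2 = 695.0762; MSW = 225.048/17 = 13.2381
F = MSB/MSW = 52.5058
df = (2, 17)
p-value (upper-tail) = 0.00000
At α=0.01: p < α → reject H₀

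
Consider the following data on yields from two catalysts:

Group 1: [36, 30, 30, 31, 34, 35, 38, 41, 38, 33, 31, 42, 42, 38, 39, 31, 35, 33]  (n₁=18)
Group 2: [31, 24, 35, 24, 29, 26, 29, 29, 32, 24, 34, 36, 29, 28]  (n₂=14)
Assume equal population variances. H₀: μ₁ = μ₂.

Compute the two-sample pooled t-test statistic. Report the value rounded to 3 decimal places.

test statistic = 4.242

x̄₁=35.389, s₁=4.075, n₁=18
x̄₂=29.286, s₂=3.989, n₂=14
s_p² = [17·4.075² + 13·3.989²]/30 = 16.3045
SE = √(s_p²·(1/18+1/14)) = 1.4389
t = (35.389−29.286)/1.4389 = 4.2416
df = 30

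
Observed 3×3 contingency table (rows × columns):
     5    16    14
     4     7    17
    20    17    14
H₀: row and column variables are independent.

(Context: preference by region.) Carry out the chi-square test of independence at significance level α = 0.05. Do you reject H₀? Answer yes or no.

reject H₀: yes

Row totals [35, 28, 51], col totals [29, 40, 45], n=114
χ² = (5−8.90)²/8.90 + (16−12.28)²/12.28 + (14−13.82)²/13.82 + (4−7.12)²/7.12 + (7−9.82)²/9.82 + (17−11.05)²/11.05 + (20−12.97)²/12.97 + (17−17.89)²/17.89 + (14−20.13)²/20.13 = 13.9393
df = 4
p-value (upper-tail) = 0.00749
At α=0.05: p < α → reject H₀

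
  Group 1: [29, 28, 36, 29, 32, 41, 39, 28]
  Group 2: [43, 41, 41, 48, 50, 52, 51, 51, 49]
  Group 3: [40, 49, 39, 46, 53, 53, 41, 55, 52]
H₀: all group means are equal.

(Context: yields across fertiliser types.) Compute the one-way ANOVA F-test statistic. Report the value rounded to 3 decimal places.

test statistic = 20.787

Group means [32.75, 47.33, 47.56], grand mean 42.923
SSB = Σnᵢ(x̄ᵢ−x̄)² = 1196.124; SSW = ΣΣ(x−x̄ᵢ)² = 661.722
MSB = 1196.124/2 = 598.0620; MSW = 661.722/23 = 28.7705
F = MSB/MSW = 20.7873
df = (2, 23)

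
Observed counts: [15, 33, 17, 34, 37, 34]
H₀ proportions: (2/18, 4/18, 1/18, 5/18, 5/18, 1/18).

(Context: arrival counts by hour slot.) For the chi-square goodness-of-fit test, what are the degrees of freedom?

df = k − 1 = 6 − 1 = 5

degrees of freedom = 5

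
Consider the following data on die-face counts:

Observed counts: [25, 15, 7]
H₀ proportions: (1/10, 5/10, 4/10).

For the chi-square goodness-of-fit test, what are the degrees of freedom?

df = k − 1 = 3 − 1 = 2

degrees of freedom = 2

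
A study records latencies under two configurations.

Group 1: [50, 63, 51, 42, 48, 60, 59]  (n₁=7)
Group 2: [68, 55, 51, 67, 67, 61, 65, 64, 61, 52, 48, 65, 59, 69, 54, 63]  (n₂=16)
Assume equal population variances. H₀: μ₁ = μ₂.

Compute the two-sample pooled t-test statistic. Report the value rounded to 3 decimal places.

test statistic = -2.316

x̄₁=53.286, s₁=7.566, n₁=7
x̄₂=60.562, s₂=6.663, n₂=16
s_p² = [6·7.566² + 15·6.663²]/21 = 48.0651
SE = √(s_p²·(1/7+1/16)) = 3.1417
t = (53.286−60.562)/3.1417 = -2.3162
df = 21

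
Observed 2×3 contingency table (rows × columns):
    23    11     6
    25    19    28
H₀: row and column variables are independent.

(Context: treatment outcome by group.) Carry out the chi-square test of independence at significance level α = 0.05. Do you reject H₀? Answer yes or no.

Row totals [40, 72], col totals [48, 30, 34], n=112
χ² = (23−17.14)²/17.14 + (11−10.71)²/10.71 + (6−12.14)²/12.14 + (25−30.86)²/30.86 + (19−19.29)²/19.29 + (28−21.86)²/21.86 = 7.9588
df = 2
p-value (upper-tail) = 0.01870
At α=0.05: p < α → reject H₀

reject H₀: yes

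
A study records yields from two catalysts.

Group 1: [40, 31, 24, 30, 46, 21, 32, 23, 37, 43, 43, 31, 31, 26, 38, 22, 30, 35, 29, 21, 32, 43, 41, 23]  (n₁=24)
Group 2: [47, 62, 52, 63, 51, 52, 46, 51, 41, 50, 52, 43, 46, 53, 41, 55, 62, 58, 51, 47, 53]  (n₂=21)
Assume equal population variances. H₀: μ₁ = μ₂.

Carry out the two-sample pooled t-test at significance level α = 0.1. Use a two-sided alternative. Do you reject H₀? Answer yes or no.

reject H₀: yes

x̄₁=32.167, s₁=7.794, n₁=24
x̄₂=51.238, s₂=6.355, n₂=21
s_p² = [23·7.794² + 20·6.355²]/43 = 51.2824
SE = √(s_p²·(1/24+1/21)) = 2.1398
t = (32.167−51.238)/2.1398 = -8.9127
df = 43
p-value (two-sided) = 0.00000
At α=0.1: p < α → reject H₀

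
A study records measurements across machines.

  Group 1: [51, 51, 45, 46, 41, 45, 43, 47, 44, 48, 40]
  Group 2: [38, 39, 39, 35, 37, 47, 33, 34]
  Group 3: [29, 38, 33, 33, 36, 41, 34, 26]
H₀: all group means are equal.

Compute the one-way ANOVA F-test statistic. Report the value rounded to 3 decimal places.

Group means [45.55, 37.75, 33.75], grand mean 39.741
SSB = Σnᵢ(x̄ᵢ−x̄)² = 689.458; SSW = ΣΣ(x−x̄ᵢ)² = 421.727
MSB = 689.458/2 = 344.7290; MSW = 421.727/24 = 17.5720
F = MSB/MSW = 19.6181
df = (2, 24)

test statistic = 19.618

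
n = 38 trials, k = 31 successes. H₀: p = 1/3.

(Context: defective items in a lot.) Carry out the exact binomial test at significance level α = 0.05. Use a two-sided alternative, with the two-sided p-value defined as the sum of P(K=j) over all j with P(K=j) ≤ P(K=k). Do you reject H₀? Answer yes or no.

reject H₀: yes

Exact binomial: n=38, k=31, p₀=1/3=0.3333
P(X=j) = C(n,j)·p₀^j·(1−p₀)^(n−j); p = Σ P(X=j) over j with P(X=j) ≤ P(X=31)
p-value (two-sided) = 0.00000
At α=0.05: p < α → reject H₀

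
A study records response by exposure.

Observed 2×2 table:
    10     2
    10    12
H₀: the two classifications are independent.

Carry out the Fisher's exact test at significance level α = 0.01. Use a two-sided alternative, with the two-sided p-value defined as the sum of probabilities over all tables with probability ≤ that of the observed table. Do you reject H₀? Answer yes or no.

reject H₀: no

Margins: r₁=12, r₂=22, c₁=20, c₂=14, n=34
p_obs = C(12,10)·C(22,10)/C(34,20); sum pmf over tables with pmf ≤ p_obs
p-value (two-sided) = 0.06623
At α=0.01: p ≥ α → fail to reject H₀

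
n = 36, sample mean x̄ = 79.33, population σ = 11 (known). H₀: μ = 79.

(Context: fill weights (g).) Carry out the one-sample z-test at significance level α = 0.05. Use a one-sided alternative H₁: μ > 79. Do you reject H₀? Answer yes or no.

SE = σ/√n = 11/√36 = 1.8333
z = (x̄−μ₀)/SE = (79.33−79)/1.8333 = 0.1800
p-value (one-sided, H₁ greater) = 0.42858
At α=0.05: p ≥ α → fail to reject H₀

reject H₀: no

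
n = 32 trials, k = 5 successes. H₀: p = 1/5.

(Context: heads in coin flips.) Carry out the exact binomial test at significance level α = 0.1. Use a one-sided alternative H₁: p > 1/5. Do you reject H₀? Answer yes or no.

reject H₀: no

Exact binomial: n=32, k=5, p₀=1/5=0.2000
P(X≥5) from Σ C(n,i)·p₀^i·(1−p₀)^(n−i)
p-value (one-sided, H₁ greater) = 0.79562
At α=0.1: p ≥ α → fail to reject H₀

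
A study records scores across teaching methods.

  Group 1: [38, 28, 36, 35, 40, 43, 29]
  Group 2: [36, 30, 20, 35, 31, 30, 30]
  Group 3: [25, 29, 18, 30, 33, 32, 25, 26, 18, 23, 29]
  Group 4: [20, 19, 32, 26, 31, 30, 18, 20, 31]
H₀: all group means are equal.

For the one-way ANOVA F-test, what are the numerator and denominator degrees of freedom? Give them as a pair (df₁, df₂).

degrees of freedom = [3, 30]

k = 4 groups, N = 34 total
df = (k−1, N−k) = (4−1, 34−4) = (3, 30)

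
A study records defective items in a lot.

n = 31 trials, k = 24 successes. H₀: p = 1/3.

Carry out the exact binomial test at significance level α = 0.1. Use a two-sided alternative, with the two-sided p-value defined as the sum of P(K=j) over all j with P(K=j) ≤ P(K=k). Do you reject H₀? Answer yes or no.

Exact binomial: n=31, k=24, p₀=1/3=0.3333
P(X=j) = C(n,j)·p₀^j·(1−p₀)^(n−j); p = Σ P(X=j) over j with P(X=j) ≤ P(X=24)
p-value (two-sided) = 0.00000
At α=0.1: p < α → reject H₀

reject H₀: yes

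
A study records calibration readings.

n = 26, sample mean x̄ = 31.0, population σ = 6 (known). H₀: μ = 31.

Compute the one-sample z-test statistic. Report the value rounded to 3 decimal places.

test statistic = 0.000

SE = σ/√n = 6/√26 = 1.1767
z = (x̄−μ₀)/SE = (31.0−31)/1.1767 = 0.0000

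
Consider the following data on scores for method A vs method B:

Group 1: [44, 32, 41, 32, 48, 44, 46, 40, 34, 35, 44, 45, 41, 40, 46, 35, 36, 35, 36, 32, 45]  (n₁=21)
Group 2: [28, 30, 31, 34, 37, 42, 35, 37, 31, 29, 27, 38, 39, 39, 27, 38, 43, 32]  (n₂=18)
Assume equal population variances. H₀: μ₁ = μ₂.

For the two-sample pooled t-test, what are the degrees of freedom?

df = n₁ + n₂ − 2 = 21 + 18 − 2 = 37

degrees of freedom = 37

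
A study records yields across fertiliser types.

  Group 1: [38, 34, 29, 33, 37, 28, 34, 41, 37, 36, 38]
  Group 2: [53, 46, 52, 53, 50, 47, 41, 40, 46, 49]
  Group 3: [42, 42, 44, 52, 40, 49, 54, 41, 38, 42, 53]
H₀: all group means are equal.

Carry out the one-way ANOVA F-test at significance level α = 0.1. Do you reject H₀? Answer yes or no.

Group means [35.00, 47.70, 45.18], grand mean 42.469
SSB = Σnᵢ(x̄ᵢ−x̄)² = 968.232; SSW = ΣΣ(x−x̄ᵢ)² = 673.736
MSB = 968.232/2 = 484.1162; MSW = 673.736/29 = 23.2323
F = MSB/MSW = 20.8381
df = (2, 29)
p-value (upper-tail) = 0.00000
At α=0.1: p < α → reject H₀

reject H₀: yes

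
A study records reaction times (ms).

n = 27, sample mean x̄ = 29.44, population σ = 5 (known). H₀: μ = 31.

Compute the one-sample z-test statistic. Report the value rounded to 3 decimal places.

test statistic = -1.621

SE = σ/√n = 5/√27 = 0.9623
z = (x̄−μ₀)/SE = (29.44−31)/0.9623 = -1.6212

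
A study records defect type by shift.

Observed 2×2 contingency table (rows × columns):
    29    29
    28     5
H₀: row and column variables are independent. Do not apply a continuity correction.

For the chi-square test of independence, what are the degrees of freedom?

df = (r−1)(c−1) = (2−1)·(2−1) = 1

degrees of freedom = 1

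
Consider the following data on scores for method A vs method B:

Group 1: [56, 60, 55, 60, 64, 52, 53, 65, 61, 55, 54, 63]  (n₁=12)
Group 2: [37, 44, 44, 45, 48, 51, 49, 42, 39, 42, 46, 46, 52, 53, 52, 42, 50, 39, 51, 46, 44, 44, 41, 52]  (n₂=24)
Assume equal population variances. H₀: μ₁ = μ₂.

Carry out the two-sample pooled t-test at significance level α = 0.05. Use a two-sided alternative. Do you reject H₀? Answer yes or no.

reject H₀: yes

x̄₁=58.167, s₁=4.529, n₁=12
x̄₂=45.792, s₂=4.681, n₂=24
s_p² = [11·4.529² + 23·4.681²]/34 = 21.4596
SE = √(s_p²·(1/12+1/24)) = 1.6378
t = (58.167−45.792)/1.6378 = 7.5558
df = 34
p-value (two-sided) = 0.00000
At α=0.05: p < α → reject H₀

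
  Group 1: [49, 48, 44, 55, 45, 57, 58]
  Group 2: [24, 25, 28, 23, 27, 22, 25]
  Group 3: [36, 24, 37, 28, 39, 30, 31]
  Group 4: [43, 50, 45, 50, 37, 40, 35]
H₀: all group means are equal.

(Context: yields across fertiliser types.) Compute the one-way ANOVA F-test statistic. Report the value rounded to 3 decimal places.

test statistic = 36.226

Group means [50.86, 24.86, 32.14, 42.86], grand mean 37.679
SSB = Σnᵢ(x̄ᵢ−x̄)² = 2768.679; SSW = ΣΣ(x−x̄ᵢ)² = 611.429
MSB = 2768.679/3 = 922.8929; MSW = 611.429/24 = 25.4762
F = MSB/MSW = 36.2257
df = (3, 24)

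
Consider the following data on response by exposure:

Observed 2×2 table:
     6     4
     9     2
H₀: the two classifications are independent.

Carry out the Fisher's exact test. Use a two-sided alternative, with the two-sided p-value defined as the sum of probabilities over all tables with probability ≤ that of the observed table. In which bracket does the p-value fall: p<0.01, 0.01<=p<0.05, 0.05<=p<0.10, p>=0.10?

Margins: r₁=10, r₂=11, c₁=15, c₂=6, n=21
p_obs = C(10,6)·C(11,9)/C(21,15); sum pmf over tables with pmf ≤ p_obs
p-value (two-sided) = 0.36146
→ bracket: p>=0.10

p-value bracket: p>=0.10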